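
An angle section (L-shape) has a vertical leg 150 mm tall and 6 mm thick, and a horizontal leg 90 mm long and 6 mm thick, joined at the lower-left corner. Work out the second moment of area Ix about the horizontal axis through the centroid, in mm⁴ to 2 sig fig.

Decompose the section into non-overlapping parts with the origin at the bottom-left of its bounding rectangle.
Vertical leg: 6 × 150, A = 900 mm², y = 75 mm, Ī = 1 687 500 mm⁴.
Horizontal leg (remainder): 84 × 6, A = 504 mm², y = 3 mm, Ī = 1 512 mm⁴.
Centroid: ȳ = ΣA·y / ΣA = 49.15 mm.
Transfer each piece to the horizontal axis through the centroid using Ī + A·d² with d = y − 49.15:
  vertical leg: d = 25.85 mm → contributes +2 288 721 mm⁴
  horizontal leg (remainder): d = -46.15 mm → contributes +1 075 121 mm⁴
Total I = 3 363 843 mm⁴.

Ix ≈ 3.4 × 10⁶ mm⁴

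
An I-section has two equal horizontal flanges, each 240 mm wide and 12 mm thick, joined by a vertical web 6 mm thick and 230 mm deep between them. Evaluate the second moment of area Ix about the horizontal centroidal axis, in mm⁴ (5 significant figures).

Treat the section as a set of non-overlapping primitives; coordinates are from the bounding-box lower-left.
Bottom flange: 240 × 12, A = 2 880 mm², y = 6 mm, Ī = 34 560 mm⁴.
Web: 6 × 230, A = 1 380 mm², y = 127 mm, Ī = 6 083 500 mm⁴.
Top flange: 240 × 12, A = 2 880 mm², y = 248 mm, Ī = 34 560 mm⁴.
By symmetry the centroid is at mid-height, ȳ = 127 mm.
Transfer each piece to the horizontal centroidal axis using Ī + A·d² with d = y − 127:
  bottom flange: d = -121 mm → contributes +42 200 640 mm⁴
  web: d = 0 mm → contributes +6 083 500 mm⁴
  top flange: d = 121 mm → contributes +42 200 640 mm⁴
Total I = 90 484 780 mm⁴.

Ix ≈ 9.0485 × 10⁷ mm⁴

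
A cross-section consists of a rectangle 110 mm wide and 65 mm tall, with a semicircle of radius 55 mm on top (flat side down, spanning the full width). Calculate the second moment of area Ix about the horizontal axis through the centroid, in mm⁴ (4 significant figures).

Ix ≈ 1.242 × 10⁷ mm⁴

Split into non-overlapping primitives; take the origin at the lower-left of the bounding box.
Rectangular body: 110 × 65, A = 7 150 mm², y = 32.5 mm, Ī = 2 517 396 mm⁴.
Semicircular cap: semicircle r = 55, A = 4751.66 mm², y = 88.3427 mm, Ī = 1 004 345 mm⁴.
Centroid: ȳ = ΣA·y / ΣA = 54.7948 mm.
Transfer each piece to the horizontal axis through the centroid using Ī + A·d² with d = y − 54.7948:
  rectangular body: d = -22.2948 mm → contributes +6 071 374 mm⁴
  semicircular cap: d = 33.5479 mm → contributes +6 352 150 mm⁴
Total I = 12 423 524 mm⁴.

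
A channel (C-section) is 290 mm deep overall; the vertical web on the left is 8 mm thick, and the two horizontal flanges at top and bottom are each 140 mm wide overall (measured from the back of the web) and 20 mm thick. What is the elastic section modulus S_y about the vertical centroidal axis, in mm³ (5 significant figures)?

Split into non-overlapping primitives; take the origin at the lower-left of the bounding box.
Web: 8 × 290, A = 2 320 mm², x = 4 mm, Ī = 12373.33 mm⁴.
Top flange (beyond web): 132 × 20, A = 2 640 mm², x = 74 mm, Ī = 3 833 280 mm⁴.
Bottom flange (beyond web): 132 × 20, A = 2 640 mm², x = 74 mm, Ī = 3 833 280 mm⁴.
Centroid: x̄ = ΣA·x / ΣA = 52.63158 mm.
Transfer each piece to the vertical centroidal axis using Ī + A·d² with d = x − 52.63158:
  web: d = -48.63158 mm → contributes +5 499 244 mm⁴
  top flange (beyond web): d = 21.36842 mm → contributes +5 038 729 mm⁴
  bottom flange (beyond web): d = 21.36842 mm → contributes +5 038 729 mm⁴
Total I = 15 576 702 mm⁴.
Extreme fibre distance c = 87.36842 mm; S = I/c = 178287.6 mm³.

S_y ≈ 1.7829 × 10⁵ mm³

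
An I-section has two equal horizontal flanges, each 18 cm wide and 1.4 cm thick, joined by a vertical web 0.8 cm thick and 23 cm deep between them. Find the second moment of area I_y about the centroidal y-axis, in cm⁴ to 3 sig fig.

Split into non-overlapping primitives; take the origin at the lower-left of the bounding box.
Bottom flange: 18 × 1.4, A = 25.2 cm², x = 9 cm, Ī = 680.4 cm⁴.
Web: 0.8 × 23, A = 18.4 cm², x = 9 cm, Ī = 0.98133 cm⁴.
Top flange: 18 × 1.4, A = 25.2 cm², x = 9 cm, Ī = 680.4 cm⁴.
By symmetry the centroid is at mid-width, x̄ = 9 cm.
All pieces are centred on the centroidal y-axis, so I = ΣĪ = 1361.8 cm⁴.

I_y ≈ 1360 cm⁴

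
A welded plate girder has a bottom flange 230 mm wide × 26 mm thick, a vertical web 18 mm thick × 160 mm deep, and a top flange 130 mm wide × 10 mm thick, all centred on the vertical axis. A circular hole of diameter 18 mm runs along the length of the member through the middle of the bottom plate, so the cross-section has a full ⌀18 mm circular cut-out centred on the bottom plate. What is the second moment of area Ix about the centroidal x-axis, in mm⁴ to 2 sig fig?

Ix ≈ 4.7 × 10⁷ mm⁴

Split into non-overlapping primitives; take the origin at the lower-left of the bounding box.
Bottom plate: 230 × 26, A = 5 980 mm², y = 13 mm, Ī = 336 873 mm⁴.
Web plate: 18 × 160, A = 2 880 mm², y = 106 mm, Ī = 6 144 000 mm⁴.
Top plate: 130 × 10, A = 1 300 mm², y = 191 mm, Ī = 10 833 mm⁴.
Hole (subtracted): ⌀18, A = 254.5 mm², y = 13 mm, Ī = 5 153 mm⁴.
Centroid: ȳ = ΣA·y / ΣA = 63.4 mm.
Transfer each piece to the centroidal x-axis using Ī + A·d² with d = y − 63.4:
  bottom plate: d = -50.4 mm → contributes +15 527 105 mm⁴
  web plate: d = 42.6 mm → contributes +11 370 478 mm⁴
  top plate: d = 127.6 mm → contributes +21 177 080 mm⁴
  hole: d = -50.4 mm → contributes −651 548 mm⁴
Total I = 47 423 115 mm⁴.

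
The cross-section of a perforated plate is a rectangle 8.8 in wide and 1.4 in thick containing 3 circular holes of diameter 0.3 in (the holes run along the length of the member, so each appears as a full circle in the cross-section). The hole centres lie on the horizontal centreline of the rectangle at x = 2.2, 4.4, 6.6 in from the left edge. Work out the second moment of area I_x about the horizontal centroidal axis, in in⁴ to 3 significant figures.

I_x ≈ 2.01 in⁴

Decompose the section into non-overlapping parts with the origin at the bottom-left of its bounding rectangle.
Plate: 8.8 × 1.4, A = 12.32 in², y = 0.7 in, Ī = 2.0123 in⁴.
Hole 1 (subtracted): ⌀0.3, A = 0.070686 in², y = 0.7 in, Ī = 0.00039761 in⁴.
Hole 2 (subtracted): ⌀0.3, A = 0.070686 in², y = 0.7 in, Ī = 0.00039761 in⁴.
Hole 3 (subtracted): ⌀0.3, A = 0.070686 in², y = 0.7 in, Ī = 0.00039761 in⁴.
By symmetry the centroid is at mid-height, ȳ = 0.7 in.
All pieces are centred on the horizontal centroidal axis, so I = ΣĪ (holes subtracted) = 2.0111 in⁴.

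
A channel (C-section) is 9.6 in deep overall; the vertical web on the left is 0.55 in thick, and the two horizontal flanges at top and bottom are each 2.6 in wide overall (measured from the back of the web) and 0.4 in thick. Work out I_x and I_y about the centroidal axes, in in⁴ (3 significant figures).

Treat the section as a set of non-overlapping primitives; coordinates are from the bounding-box lower-left.
Web: 0.55 × 9.6, A = 5.28 in², y = 4.8 in, Ī = 40.55 in⁴.
Top flange (beyond web): 2.05 × 0.4, A = 0.82 in², y = 9.4 in, Ī = 0.010933 in⁴.
Bottom flange (beyond web): 2.05 × 0.4, A = 0.82 in², y = 0.2 in, Ī = 0.010933 in⁴.
By symmetry the centroid is at mid-height, ȳ = 4.8 in.
Transfer each piece to the centroidal x-axis using Ī + A·d² with d = y − 4.8:
  web: d = 0 in → contributes +40.55 in⁴
  top flange (beyond web): d = 4.6 in → contributes +17.362 in⁴
  bottom flange (beyond web): d = -4.6 in → contributes +17.362 in⁴
Total I = 75.275 in⁴.
For the y-axis: x̄ = 0.58309 in.
Repeating about the centroidal y-axis gives I_y = 2.8222 in⁴.

I_x ≈ 75.3 in⁴, I_y ≈ 2.82 in⁴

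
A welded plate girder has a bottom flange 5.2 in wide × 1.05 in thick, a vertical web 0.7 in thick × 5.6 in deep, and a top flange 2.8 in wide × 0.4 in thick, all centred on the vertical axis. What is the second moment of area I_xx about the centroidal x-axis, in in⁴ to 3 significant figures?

I_xx ≈ 60.4 in⁴

Break the section into simple shapes (no overlaps), measuring from the bottom-left corner of the bounding box.
Bottom plate: 5.2 × 1.05, A = 5.46 in², y = 0.525 in, Ī = 0.50164 in⁴.
Web plate: 0.7 × 5.6, A = 3.92 in², y = 3.85 in, Ī = 10.244 in⁴.
Top plate: 2.8 × 0.4, A = 1.12 in², y = 6.85 in, Ī = 0.014933 in⁴.
Centroid: ȳ = ΣA·y / ΣA = 2.441 in.
Transfer each piece to the centroidal x-axis using Ī + A·d² with d = y − 2.441:
  bottom plate: d = -1.916 in → contributes +20.546 in⁴
  web plate: d = 1.409 in → contributes +18.027 in⁴
  top plate: d = 4.409 in → contributes +21.787 in⁴
Total I = 60.359 in⁴.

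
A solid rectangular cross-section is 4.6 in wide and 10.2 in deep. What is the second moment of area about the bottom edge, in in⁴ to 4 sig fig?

The section: 4.6 × 10.2, A = 46.92 in², y = 5.1 in, Ī = 406.796 in⁴.
Transfer it to the base of the section using Ī + A·d² with d = y − 0:
  the section: d = 5.1 in → contributes +1627.19 in⁴
Total I = 1627.19 in⁴.

I_base ≈ 1627 in⁴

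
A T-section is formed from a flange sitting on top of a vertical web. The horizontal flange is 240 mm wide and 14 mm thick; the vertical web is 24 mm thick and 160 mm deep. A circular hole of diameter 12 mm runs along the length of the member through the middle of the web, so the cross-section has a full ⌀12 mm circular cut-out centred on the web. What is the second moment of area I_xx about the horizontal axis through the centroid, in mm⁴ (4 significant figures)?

Treat the section as a set of non-overlapping primitives; coordinates are from the bounding-box lower-left.
Flange: 240 × 14, A = 3 360 mm², y = 167 mm, Ī = 54 880 mm⁴.
Web: 24 × 160, A = 3 840 mm², y = 80 mm, Ī = 8 192 000 mm⁴.
Hole (subtracted): ⌀12, A = 113.097 mm², y = 80 mm, Ī = 1017.88 mm⁴.
Centroid: ȳ = ΣA·y / ΣA = 121.248 mm.
Transfer each piece to the horizontal axis through the centroid using Ī + A·d² with d = y − 121.248:
  flange: d = 45.7521 mm → contributes +7 088 209 mm⁴
  web: d = -41.2479 mm → contributes +14 725 341 mm⁴
  hole: d = -41.2479 mm → contributes −193 441 mm⁴
Total I = 21 620 110 mm⁴.

I_xx ≈ 2.162 × 10⁷ mm⁴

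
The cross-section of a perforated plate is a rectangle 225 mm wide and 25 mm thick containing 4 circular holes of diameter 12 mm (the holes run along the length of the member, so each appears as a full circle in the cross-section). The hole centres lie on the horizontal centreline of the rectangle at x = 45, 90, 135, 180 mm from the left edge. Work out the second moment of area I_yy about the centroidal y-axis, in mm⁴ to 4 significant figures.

Treat the section as a set of non-overlapping primitives; coordinates are from the bounding-box lower-left.
Plate: 225 × 25, A = 5 625 mm², x = 112.5 mm, Ī = 23 730 469 mm⁴.
Hole 1 (subtracted): ⌀12, A = 113.097 mm², x = 45 mm, Ī = 1017.88 mm⁴.
Hole 2 (subtracted): ⌀12, A = 113.097 mm², x = 90 mm, Ī = 1017.88 mm⁴.
Hole 3 (subtracted): ⌀12, A = 113.097 mm², x = 135 mm, Ī = 1017.88 mm⁴.
Hole 4 (subtracted): ⌀12, A = 113.097 mm², x = 180 mm, Ī = 1017.88 mm⁴.
By symmetry the centroid is at mid-width, x̄ = 112.5 mm.
Transfer each piece to the centroidal y-axis using Ī + A·d² with d = x − 112.5:
  plate: d = 0 mm → contributes +23 730 469 mm⁴
  hole 1: d = -67.5 mm → contributes −516 318 mm⁴
  hole 2: d = -22.5 mm → contributes −58273.4 mm⁴
  hole 3: d = 22.5 mm → contributes −58273.4 mm⁴
  hole 4: d = 67.5 mm → contributes −516 318 mm⁴
Total I = 22 581 287 mm⁴.

I_yy ≈ 2.258 × 10⁷ mm⁴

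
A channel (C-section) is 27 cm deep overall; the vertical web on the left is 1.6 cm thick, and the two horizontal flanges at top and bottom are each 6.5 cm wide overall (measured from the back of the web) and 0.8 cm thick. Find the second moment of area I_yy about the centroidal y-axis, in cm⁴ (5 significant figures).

I_yy ≈ 94.993 cm⁴

Split into non-overlapping primitives; take the origin at the lower-left of the bounding box.
Web: 1.6 × 27, A = 43.2 cm², x = 0.8 cm, Ī = 9.216 cm⁴.
Top flange (beyond web): 4.9 × 0.8, A = 3.92 cm², x = 4.05 cm, Ī = 7.843267 cm⁴.
Bottom flange (beyond web): 4.9 × 0.8, A = 3.92 cm², x = 4.05 cm, Ī = 7.843267 cm⁴.
Centroid: x̄ = ΣA·x / ΣA = 1.299216 cm.
Transfer each piece to the centroidal y-axis using Ī + A·d² with d = x − 1.299216:
  web: d = -0.4992163 cm → contributes +19.98217 cm⁴
  top flange (beyond web): d = 2.750784 cm → contributes +37.50517 cm⁴
  bottom flange (beyond web): d = 2.750784 cm → contributes +37.50517 cm⁴
Total I = 94.9925 cm⁴.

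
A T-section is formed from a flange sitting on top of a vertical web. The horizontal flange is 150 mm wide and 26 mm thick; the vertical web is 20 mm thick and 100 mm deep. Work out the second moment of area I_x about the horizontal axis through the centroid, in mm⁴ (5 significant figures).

Break the section into simple shapes (no overlaps), measuring from the bottom-left corner of the bounding box.
Flange: 150 × 26, A = 3 900 mm², y = 113 mm, Ī = 219 700 mm⁴.
Web: 20 × 100, A = 2 000 mm², y = 50 mm, Ī = 1 666 667 mm⁴.
Centroid: ȳ = ΣA·y / ΣA = 91.64407 mm.
Transfer each piece to the horizontal axis through the centroid using Ī + A·d² with d = y − 91.64407:
  flange: d = 21.35593 mm → contributes +1 998 396 mm⁴
  web: d = -41.64407 mm → contributes +5 135 123 mm⁴
Total I = 7 133 519 mm⁴.

I_x ≈ 7.1335 × 10⁶ mm⁴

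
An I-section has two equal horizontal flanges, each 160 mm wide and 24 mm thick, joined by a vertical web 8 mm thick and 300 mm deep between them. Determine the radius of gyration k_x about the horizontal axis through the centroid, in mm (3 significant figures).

Break the section into simple shapes (no overlaps), measuring from the bottom-left corner of the bounding box.
Bottom flange: 160 × 24, A = 3 840 mm², y = 12 mm, Ī = 184 320 mm⁴.
Web: 8 × 300, A = 2 400 mm², y = 174 mm, Ī = 18 000 000 mm⁴.
Top flange: 160 × 24, A = 3 840 mm², y = 336 mm, Ī = 184 320 mm⁴.
By symmetry the centroid is at mid-height, ȳ = 174 mm.
Transfer each piece to the horizontal axis through the centroid using Ī + A·d² with d = y − 174:
  bottom flange: d = -162 mm → contributes +100 961 280 mm⁴
  web: d = 0 mm → contributes +18 000 000 mm⁴
  top flange: d = 162 mm → contributes +100 961 280 mm⁴
Total I = 219 922 560 mm⁴.
Radius of gyration: k = √(I/A) = √(219 922 560 / 10 080) = 147.71 mm.

k_x ≈ 148 mm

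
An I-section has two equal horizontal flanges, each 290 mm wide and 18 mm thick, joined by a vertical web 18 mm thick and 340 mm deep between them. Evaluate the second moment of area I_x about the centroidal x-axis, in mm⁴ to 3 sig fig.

Split into non-overlapping primitives; take the origin at the lower-left of the bounding box.
Bottom flange: 290 × 18, A = 5 220 mm², y = 9 mm, Ī = 140 940 mm⁴.
Web: 18 × 340, A = 6 120 mm², y = 188 mm, Ī = 58 956 000 mm⁴.
Top flange: 290 × 18, A = 5 220 mm², y = 367 mm, Ī = 140 940 mm⁴.
By symmetry the centroid is at mid-height, ȳ = 188 mm.
Transfer each piece to the centroidal x-axis using Ī + A·d² with d = y − 188:
  bottom flange: d = -179 mm → contributes +167 394 960 mm⁴
  web: d = 0 mm → contributes +58 956 000 mm⁴
  top flange: d = 179 mm → contributes +167 394 960 mm⁴
Total I = 393 745 920 mm⁴.

I_x ≈ 3.94 × 10⁸ mm⁴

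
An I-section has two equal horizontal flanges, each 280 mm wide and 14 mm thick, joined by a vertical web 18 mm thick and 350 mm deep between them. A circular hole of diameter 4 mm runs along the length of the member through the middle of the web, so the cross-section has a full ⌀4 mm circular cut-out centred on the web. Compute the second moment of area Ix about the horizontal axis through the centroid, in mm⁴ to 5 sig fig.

Treat the section as a set of non-overlapping primitives; coordinates are from the bounding-box lower-left.
Bottom flange: 280 × 14, A = 3 920 mm², y = 7 mm, Ī = 64026.67 mm⁴.
Web: 18 × 350, A = 6 300 mm², y = 189 mm, Ī = 64 312 500 mm⁴.
Top flange: 280 × 14, A = 3 920 mm², y = 371 mm, Ī = 64026.67 mm⁴.
Hole (subtracted): ⌀4, A = 12.56637 mm², y = 189 mm, Ī = 12.56637 mm⁴.
By symmetry the centroid is at mid-height, ȳ = 189 mm.
Transfer each piece to the horizontal axis through the centroid using Ī + A·d² with d = y − 189:
  bottom flange: d = -182 mm → contributes +129 910 107 mm⁴
  web: d = 0 mm → contributes +64 312 500 mm⁴
  top flange: d = 182 mm → contributes +129 910 107 mm⁴
  hole: d = 0 mm → contributes −12.56637 mm⁴
Total I = 324 132 701 mm⁴.

Ix ≈ 3.2413 × 10⁸ mm⁴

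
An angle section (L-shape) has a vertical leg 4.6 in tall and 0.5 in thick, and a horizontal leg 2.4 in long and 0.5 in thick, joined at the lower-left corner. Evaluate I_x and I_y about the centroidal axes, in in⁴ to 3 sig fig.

Split into non-overlapping primitives; take the origin at the lower-left of the bounding box.
Vertical leg: 0.5 × 4.6, A = 2.3 in², y = 2.3 in, Ī = 4.0557 in⁴.
Horizontal leg (remainder): 1.9 × 0.5, A = 0.95 in², y = 0.25 in, Ī = 0.019792 in⁴.
Centroid: ȳ = ΣA·y / ΣA = 1.7008 in.
Transfer each piece to the centroidal x-axis using Ī + A·d² with d = y − 1.7008:
  vertical leg: d = 0.59923 in → contributes +4.8815 in⁴
  horizontal leg (remainder): d = -1.4508 in → contributes +2.0193 in⁴
Total I = 6.9008 in⁴.
For the y-axis: x̄ = 0.60077 in.
Repeating about the centroidal y-axis gives I_y = 1.3018 in⁴.

I_x ≈ 6.90 in⁴, I_y ≈ 1.30 in⁴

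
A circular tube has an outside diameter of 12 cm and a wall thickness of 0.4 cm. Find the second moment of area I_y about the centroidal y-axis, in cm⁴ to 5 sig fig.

I_y ≈ 245.48 cm⁴

Break the section into simple shapes (no overlaps), measuring from the bottom-left corner of the bounding box.
Outer circle: ⌀12, A = 113.0973 cm², x = 6 cm, Ī = 1017.876 cm⁴.
Bore (subtracted): ⌀11.2, A = 98.52035 cm², x = 6 cm, Ī = 772.3995 cm⁴.
By symmetry the centroid is at mid-width, x̄ = 6 cm.
All pieces are centred on the centroidal y-axis, so I = ΣĪ (holes subtracted) = 245.4765 cm⁴.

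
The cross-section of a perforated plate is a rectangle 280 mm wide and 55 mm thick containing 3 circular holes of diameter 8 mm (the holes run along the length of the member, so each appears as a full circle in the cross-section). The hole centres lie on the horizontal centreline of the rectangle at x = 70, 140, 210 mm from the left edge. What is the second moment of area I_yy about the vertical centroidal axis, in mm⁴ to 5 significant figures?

Treat the section as a set of non-overlapping primitives; coordinates are from the bounding-box lower-left.
Plate: 280 × 55, A = 15 400 mm², x = 140 mm, Ī = 100 613 333 mm⁴.
Hole 1 (subtracted): ⌀8, A = 50.26548 mm², x = 70 mm, Ī = 201.0619 mm⁴.
Hole 2 (subtracted): ⌀8, A = 50.26548 mm², x = 140 mm, Ī = 201.0619 mm⁴.
Hole 3 (subtracted): ⌀8, A = 50.26548 mm², x = 210 mm, Ī = 201.0619 mm⁴.
By symmetry the centroid is at mid-width, x̄ = 140 mm.
Transfer each piece to the vertical centroidal axis using Ī + A·d² with d = x − 140:
  plate: d = 0 mm → contributes +100 613 333 mm⁴
  hole 1: d = -70 mm → contributes −246501.9 mm⁴
  hole 2: d = 0 mm → contributes −201.0619 mm⁴
  hole 3: d = 70 mm → contributes −246501.9 mm⁴
Total I = 100 120 128 mm⁴.

I_yy ≈ 1.0012 × 10⁸ mm⁴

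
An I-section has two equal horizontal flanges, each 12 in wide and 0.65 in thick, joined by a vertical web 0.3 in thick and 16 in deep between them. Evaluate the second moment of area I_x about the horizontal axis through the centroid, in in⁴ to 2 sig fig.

Split into non-overlapping primitives; take the origin at the lower-left of the bounding box.
Bottom flange: 12 × 0.65, A = 7.8 in², y = 0.325 in, Ī = 0.2746 in⁴.
Web: 0.3 × 16, A = 4.8 in², y = 8.65 in, Ī = 102.4 in⁴.
Top flange: 12 × 0.65, A = 7.8 in², y = 16.98 in, Ī = 0.2746 in⁴.
By symmetry the centroid is at mid-height, ȳ = 8.65 in.
Transfer each piece to the horizontal axis through the centroid using Ī + A·d² with d = y − 8.65:
  bottom flange: d = -8.325 in → contributes +540.9 in⁴
  web: d = 0 in → contributes +102.4 in⁴
  top flange: d = 8.325 in → contributes +540.9 in⁴
Total I = 1 184 in⁴.

I_x ≈ 1200 in⁴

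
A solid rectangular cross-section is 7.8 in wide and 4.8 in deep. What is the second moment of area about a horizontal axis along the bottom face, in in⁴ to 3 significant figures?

The section: 7.8 × 4.8, A = 37.44 in², y = 2.4 in, Ī = 71.885 in⁴.
Transfer it to the base of the section using Ī + A·d² with d = y − 0:
  the section: d = 2.4 in → contributes +287.54 in⁴
Total I = 287.54 in⁴.

I_base ≈ 288 in⁴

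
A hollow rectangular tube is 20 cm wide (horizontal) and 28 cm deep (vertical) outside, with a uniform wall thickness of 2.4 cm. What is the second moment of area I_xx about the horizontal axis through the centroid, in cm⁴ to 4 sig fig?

Decompose the section into non-overlapping parts with the origin at the bottom-left of its bounding rectangle.
Outer rectangle: 20 × 28, A = 560 cm², y = 14 cm, Ī = 36586.7 cm⁴.
Inner void (subtracted): 15.2 × 23.2, A = 352.64 cm², y = 14 cm, Ī = 15817.1 cm⁴.
By symmetry the centroid is at mid-height, ȳ = 14 cm.
All pieces are centred on the horizontal axis through the centroid, so I = ΣĪ (holes subtracted) = 20769.6 cm⁴.

I_xx ≈ 2.077 × 10⁴ cm⁴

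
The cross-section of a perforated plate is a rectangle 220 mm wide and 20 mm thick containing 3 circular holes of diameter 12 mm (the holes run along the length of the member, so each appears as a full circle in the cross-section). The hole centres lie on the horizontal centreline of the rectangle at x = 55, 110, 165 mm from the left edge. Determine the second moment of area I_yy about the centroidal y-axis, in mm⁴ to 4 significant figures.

Break the section into simple shapes (no overlaps), measuring from the bottom-left corner of the bounding box.
Plate: 220 × 20, A = 4 400 mm², x = 110 mm, Ī = 17 746 667 mm⁴.
Hole 1 (subtracted): ⌀12, A = 113.097 mm², x = 55 mm, Ī = 1017.88 mm⁴.
Hole 2 (subtracted): ⌀12, A = 113.097 mm², x = 110 mm, Ī = 1017.88 mm⁴.
Hole 3 (subtracted): ⌀12, A = 113.097 mm², x = 165 mm, Ī = 1017.88 mm⁴.
By symmetry the centroid is at mid-width, x̄ = 110 mm.
Transfer each piece to the centroidal y-axis using Ī + A·d² with d = x − 110:
  plate: d = 0 mm → contributes +17 746 667 mm⁴
  hole 1: d = -55 mm → contributes −343 137 mm⁴
  hole 2: d = 0 mm → contributes −1017.88 mm⁴
  hole 3: d = 55 mm → contributes −343 137 mm⁴
Total I = 17 059 374 mm⁴.

I_yy ≈ 1.706 × 10⁷ mm⁴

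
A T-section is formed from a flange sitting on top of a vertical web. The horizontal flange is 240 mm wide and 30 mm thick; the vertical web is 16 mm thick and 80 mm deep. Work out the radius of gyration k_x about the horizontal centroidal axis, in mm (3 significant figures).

k_x ≈ 23.1 mm

Split into non-overlapping primitives; take the origin at the lower-left of the bounding box.
Flange: 240 × 30, A = 7 200 mm², y = 95 mm, Ī = 540 000 mm⁴.
Web: 16 × 80, A = 1 280 mm², y = 40 mm, Ī = 682 667 mm⁴.
Centroid: ȳ = ΣA·y / ΣA = 86.698 mm.
Transfer each piece to the horizontal centroidal axis using Ī + A·d² with d = y − 86.698:
  flange: d = 8.3019 mm → contributes +1 036 234 mm⁴
  web: d = -46.698 mm → contributes +3 473 980 mm⁴
Total I = 4 510 214 mm⁴.
Radius of gyration: k = √(I/A) = √(4 510 214 / 8 480) = 23.062 mm.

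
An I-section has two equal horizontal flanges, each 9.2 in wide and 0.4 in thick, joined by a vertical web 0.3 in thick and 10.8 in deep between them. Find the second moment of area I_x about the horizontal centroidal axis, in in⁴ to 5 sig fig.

I_x ≈ 262.40 in⁴

Break the section into simple shapes (no overlaps), measuring from the bottom-left corner of the bounding box.
Bottom flange: 9.2 × 0.4, A = 3.68 in², y = 0.2 in, Ī = 0.04906667 in⁴.
Web: 0.3 × 10.8, A = 3.24 in², y = 5.8 in, Ī = 31.4928 in⁴.
Top flange: 9.2 × 0.4, A = 3.68 in², y = 11.4 in, Ī = 0.04906667 in⁴.
By symmetry the centroid is at mid-height, ȳ = 5.8 in.
Transfer each piece to the horizontal centroidal axis using Ī + A·d² with d = y − 5.8:
  bottom flange: d = -5.6 in → contributes +115.4539 in⁴
  web: d = 0 in → contributes +31.4928 in⁴
  top flange: d = 5.6 in → contributes +115.4539 in⁴
Total I = 262.4005 in⁴.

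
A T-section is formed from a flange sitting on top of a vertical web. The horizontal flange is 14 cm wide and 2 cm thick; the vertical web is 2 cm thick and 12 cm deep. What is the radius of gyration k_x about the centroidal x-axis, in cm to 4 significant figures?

Split into non-overlapping primitives; take the origin at the lower-left of the bounding box.
Flange: 14 × 2, A = 28 cm², y = 13 cm, Ī = 9.33333 cm⁴.
Web: 2 × 12, A = 24 cm², y = 6 cm, Ī = 288 cm⁴.
Centroid: ȳ = ΣA·y / ΣA = 9.76923 cm.
Transfer each piece to the centroidal x-axis using Ī + A·d² with d = y − 9.76923:
  flange: d = 3.23077 cm → contributes +301.594 cm⁴
  web: d = -3.76923 cm → contributes +628.97 cm⁴
Total I = 930.564 cm⁴.
Radius of gyration: k = √(I/A) = √(930.564 / 52) = 4.2303 cm.

k_x ≈ 4.230 cm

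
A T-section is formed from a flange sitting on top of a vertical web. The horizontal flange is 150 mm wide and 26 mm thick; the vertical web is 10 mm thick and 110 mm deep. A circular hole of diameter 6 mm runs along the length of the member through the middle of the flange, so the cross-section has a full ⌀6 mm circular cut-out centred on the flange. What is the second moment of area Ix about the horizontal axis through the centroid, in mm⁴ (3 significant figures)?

Ix ≈ 5.29 × 10⁶ mm⁴

Split into non-overlapping primitives; take the origin at the lower-left of the bounding box.
Flange: 150 × 26, A = 3 900 mm², y = 123 mm, Ī = 219 700 mm⁴.
Web: 10 × 110, A = 1 100 mm², y = 55 mm, Ī = 1 109 167 mm⁴.
Hole (subtracted): ⌀6, A = 28.274 mm², y = 123 mm, Ī = 63.617 mm⁴.
Centroid: ȳ = ΣA·y / ΣA = 107.95 mm.
Transfer each piece to the horizontal axis through the centroid using Ī + A·d² with d = y − 107.95:
  flange: d = 15.045 mm → contributes +1 102 482 mm⁴
  web: d = -52.955 mm → contributes +4 193 813 mm⁴
  hole: d = 15.045 mm → contributes −6463.6 mm⁴
Total I = 5 289 831 mm⁴.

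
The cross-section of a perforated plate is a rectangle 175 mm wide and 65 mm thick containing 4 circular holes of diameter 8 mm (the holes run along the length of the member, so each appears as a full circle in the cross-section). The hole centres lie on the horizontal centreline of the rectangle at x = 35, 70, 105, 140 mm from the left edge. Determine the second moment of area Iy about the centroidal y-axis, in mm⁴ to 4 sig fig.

Iy ≈ 2.872 × 10⁷ mm⁴

Decompose the section into non-overlapping parts with the origin at the bottom-left of its bounding rectangle.
Plate: 175 × 65, A = 11 375 mm², x = 87.5 mm, Ī = 29 029 948 mm⁴.
Hole 1 (subtracted): ⌀8, A = 50.2655 mm², x = 35 mm, Ī = 201.062 mm⁴.
Hole 2 (subtracted): ⌀8, A = 50.2655 mm², x = 70 mm, Ī = 201.062 mm⁴.
Hole 3 (subtracted): ⌀8, A = 50.2655 mm², x = 105 mm, Ī = 201.062 mm⁴.
Hole 4 (subtracted): ⌀8, A = 50.2655 mm², x = 140 mm, Ī = 201.062 mm⁴.
By symmetry the centroid is at mid-width, x̄ = 87.5 mm.
Transfer each piece to the centroidal y-axis using Ī + A·d² with d = x − 87.5:
  plate: d = 0 mm → contributes +29 029 948 mm⁴
  hole 1: d = -52.5 mm → contributes −138 745 mm⁴
  hole 2: d = -17.5 mm → contributes −15594.9 mm⁴
  hole 3: d = 17.5 mm → contributes −15594.9 mm⁴
  hole 4: d = 52.5 mm → contributes −138 745 mm⁴
Total I = 28 721 268 mm⁴.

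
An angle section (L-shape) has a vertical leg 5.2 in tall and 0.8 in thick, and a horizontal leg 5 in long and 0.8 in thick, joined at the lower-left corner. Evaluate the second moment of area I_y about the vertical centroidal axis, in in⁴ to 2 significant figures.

Break the section into simple shapes (no overlaps), measuring from the bottom-left corner of the bounding box.
Vertical leg: 0.8 × 5.2, A = 4.16 in², x = 0.4 in, Ī = 0.2219 in⁴.
Horizontal leg (remainder): 4.2 × 0.8, A = 3.36 in², x = 2.9 in, Ī = 4.939 in⁴.
Centroid: x̄ = ΣA·x / ΣA = 1.517 in.
Transfer each piece to the vertical centroidal axis using Ī + A·d² with d = x − 1.517:
  vertical leg: d = -1.117 in → contributes +5.412 in⁴
  horizontal leg (remainder): d = 1.383 in → contributes +11.37 in⁴
Total I = 16.78 in⁴.

I_y ≈ 17 in⁴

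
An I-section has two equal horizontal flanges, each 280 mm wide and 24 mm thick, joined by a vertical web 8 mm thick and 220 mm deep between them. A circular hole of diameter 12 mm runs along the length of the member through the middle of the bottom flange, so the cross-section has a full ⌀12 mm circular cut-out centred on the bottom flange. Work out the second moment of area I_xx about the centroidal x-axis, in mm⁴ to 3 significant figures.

I_xx ≈ 2.06 × 10⁸ mm⁴

Treat the section as a set of non-overlapping primitives; coordinates are from the bounding-box lower-left.
Bottom flange: 280 × 24, A = 6 720 mm², y = 12 mm, Ī = 322 560 mm⁴.
Web: 8 × 220, A = 1 760 mm², y = 134 mm, Ī = 7 098 667 mm⁴.
Top flange: 280 × 24, A = 6 720 mm², y = 256 mm, Ī = 322 560 mm⁴.
Hole (subtracted): ⌀12, A = 113.1 mm², y = 12 mm, Ī = 1017.9 mm⁴.
Centroid: ȳ = ΣA·y / ΣA = 134.91 mm.
Transfer each piece to the centroidal x-axis using Ī + A·d² with d = y − 134.91:
  bottom flange: d = -122.91 mm → contributes +101 848 246 mm⁴
  web: d = -0.91456 mm → contributes +7 100 139 mm⁴
  top flange: d = 121.09 mm → contributes +98 849 075 mm⁴
  hole: d = -122.91 mm → contributes −1 709 691 mm⁴
Total I = 206 087 769 mm⁴.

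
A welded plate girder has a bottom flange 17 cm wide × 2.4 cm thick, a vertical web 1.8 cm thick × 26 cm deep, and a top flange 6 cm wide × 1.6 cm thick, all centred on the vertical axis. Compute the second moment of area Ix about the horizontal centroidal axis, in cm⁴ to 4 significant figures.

Ix ≈ 1.066 × 10⁴ cm⁴

Decompose the section into non-overlapping parts with the origin at the bottom-left of its bounding rectangle.
Bottom plate: 17 × 2.4, A = 40.8 cm², y = 1.2 cm, Ī = 19.584 cm⁴.
Web plate: 1.8 × 26, A = 46.8 cm², y = 15.4 cm, Ī = 2636.4 cm⁴.
Top plate: 6 × 1.6, A = 9.6 cm², y = 29.2 cm, Ī = 2.048 cm⁴.
Centroid: ȳ = ΣA·y / ΣA = 10.8025 cm.
Transfer each piece to the horizontal centroidal axis using Ī + A·d² with d = y − 10.8025:
  bottom plate: d = -9.60247 cm → contributes +3781.65 cm⁴
  web plate: d = 4.59753 cm → contributes +3625.63 cm⁴
  top plate: d = 18.3975 cm → contributes +3251.35 cm⁴
Total I = 10658.6 cm⁴.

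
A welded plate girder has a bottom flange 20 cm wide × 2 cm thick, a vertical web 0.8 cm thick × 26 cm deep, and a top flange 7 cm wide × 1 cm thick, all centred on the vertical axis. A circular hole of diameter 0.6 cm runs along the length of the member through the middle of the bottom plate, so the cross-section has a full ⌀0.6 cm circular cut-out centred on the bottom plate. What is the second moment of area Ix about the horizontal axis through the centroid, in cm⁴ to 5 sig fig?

Ix ≈ 7090.9 cm⁴

Decompose the section into non-overlapping parts with the origin at the bottom-left of its bounding rectangle.
Bottom plate: 20 × 2, A = 40 cm², y = 1 cm, Ī = 13.33333 cm⁴.
Web plate: 0.8 × 26, A = 20.8 cm², y = 15 cm, Ī = 1171.733 cm⁴.
Top plate: 7 × 1, A = 7 cm², y = 28.5 cm, Ī = 0.5833333 cm⁴.
Hole (subtracted): ⌀0.6, A = 0.2827433 cm², y = 1 cm, Ī = 0.006361725 cm⁴.
Centroid: ȳ = ΣA·y / ΣA = 8.164094 cm.
Transfer each piece to the horizontal axis through the centroid using Ī + A·d² with d = y − 8.164094:
  bottom plate: d = -7.164094 cm → contributes +2066.303 cm⁴
  web plate: d = 6.835906 cm → contributes +2143.709 cm⁴
  top plate: d = 20.33591 cm → contributes +2895.427 cm⁴
  hole: d = -7.164094 cm → contributes −14.51795 cm⁴
Total I = 7090.921 cm⁴.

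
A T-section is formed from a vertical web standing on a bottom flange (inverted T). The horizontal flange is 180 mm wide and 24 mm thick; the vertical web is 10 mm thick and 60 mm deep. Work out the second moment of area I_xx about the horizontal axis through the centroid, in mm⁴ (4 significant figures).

Treat the section as a set of non-overlapping primitives; coordinates are from the bounding-box lower-left.
Flange: 180 × 24, A = 4 320 mm², y = 12 mm, Ī = 207 360 mm⁴.
Web: 10 × 60, A = 600 mm², y = 54 mm, Ī = 180 000 mm⁴.
Centroid: ȳ = ΣA·y / ΣA = 17.122 mm.
Transfer each piece to the horizontal axis through the centroid using Ī + A·d² with d = y − 17.122:
  flange: d = -5.12195 mm → contributes +320 693 mm⁴
  web: d = 36.878 mm → contributes +995 994 mm⁴
Total I = 1 316 687 mm⁴.

I_xx ≈ 1.317 × 10⁶ mm⁴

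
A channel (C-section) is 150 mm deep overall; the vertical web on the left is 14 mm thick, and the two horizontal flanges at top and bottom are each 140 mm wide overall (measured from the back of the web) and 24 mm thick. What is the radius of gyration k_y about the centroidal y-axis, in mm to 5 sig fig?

Decompose the section into non-overlapping parts with the origin at the bottom-left of its bounding rectangle.
Web: 14 × 150, A = 2 100 mm², x = 7 mm, Ī = 34 300 mm⁴.
Top flange (beyond web): 126 × 24, A = 3 024 mm², x = 77 mm, Ī = 4 000 752 mm⁴.
Bottom flange (beyond web): 126 × 24, A = 3 024 mm², x = 77 mm, Ī = 4 000 752 mm⁴.
Centroid: x̄ = ΣA·x / ΣA = 58.95876 mm.
Transfer each piece to the centroidal y-axis using Ī + A·d² with d = x − 58.95876:
  web: d = -51.95876 mm → contributes +5 703 697 mm⁴
  top flange (beyond web): d = 18.04124 mm → contributes +4 985 022 mm⁴
  bottom flange (beyond web): d = 18.04124 mm → contributes +4 985 022 mm⁴
Total I = 15 673 742 mm⁴.
Radius of gyration: k = √(I/A) = √(15 673 742 / 8 148) = 43.85921 mm.

k_y ≈ 43.859 mm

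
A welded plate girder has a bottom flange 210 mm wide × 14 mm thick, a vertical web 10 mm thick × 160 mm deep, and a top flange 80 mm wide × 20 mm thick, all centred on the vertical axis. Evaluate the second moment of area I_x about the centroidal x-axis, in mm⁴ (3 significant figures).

I_x ≈ 3.67 × 10⁷ mm⁴

Split into non-overlapping primitives; take the origin at the lower-left of the bounding box.
Bottom plate: 210 × 14, A = 2 940 mm², y = 7 mm, Ī = 48 020 mm⁴.
Web plate: 10 × 160, A = 1 600 mm², y = 94 mm, Ī = 3 413 333 mm⁴.
Top plate: 80 × 20, A = 1 600 mm², y = 184 mm, Ī = 53 333 mm⁴.
Centroid: ȳ = ΣA·y / ΣA = 75.795 mm.
Transfer each piece to the centroidal x-axis using Ī + A·d² with d = y − 75.795:
  bottom plate: d = -68.795 mm → contributes +13 962 225 mm⁴
  web plate: d = 18.205 mm → contributes +3 943 621 mm⁴
  top plate: d = 108.21 mm → contributes +18 786 722 mm⁴
Total I = 36 692 568 mm⁴.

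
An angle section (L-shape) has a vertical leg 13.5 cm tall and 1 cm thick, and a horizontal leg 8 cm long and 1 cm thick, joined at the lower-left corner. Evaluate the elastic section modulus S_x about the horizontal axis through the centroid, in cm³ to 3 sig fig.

S_x ≈ 43.4 cm³

Decompose the section into non-overlapping parts with the origin at the bottom-left of its bounding rectangle.
Vertical leg: 1 × 13.5, A = 13.5 cm², y = 6.75 cm, Ī = 205.03 cm⁴.
Horizontal leg (remainder): 7 × 1, A = 7 cm², y = 0.5 cm, Ī = 0.58333 cm⁴.
Centroid: ȳ = ΣA·y / ΣA = 4.6159 cm.
Transfer each piece to the horizontal axis through the centroid using Ī + A·d² with d = y − 4.6159:
  vertical leg: d = 2.1341 cm → contributes +266.52 cm⁴
  horizontal leg (remainder): d = -4.1159 cm → contributes +119.17 cm⁴
Total I = 385.68 cm⁴.
Extreme fibre distance c = 8.8841 cm; S = I/c = 43.413 cm³.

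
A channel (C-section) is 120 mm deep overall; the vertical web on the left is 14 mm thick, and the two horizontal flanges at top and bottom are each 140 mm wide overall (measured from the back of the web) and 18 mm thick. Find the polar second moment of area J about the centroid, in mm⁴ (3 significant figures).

J ≈ 2.60 × 10⁷ mm⁴

Treat the section as a set of non-overlapping primitives; coordinates are from the bounding-box lower-left.
Web: 14 × 120, A = 1 680 mm², y = 60 mm, Ī = 2 016 000 mm⁴.
Top flange (beyond web): 126 × 18, A = 2 268 mm², y = 111 mm, Ī = 61 236 mm⁴.
Bottom flange (beyond web): 126 × 18, A = 2 268 mm², y = 9 mm, Ī = 61 236 mm⁴.
By symmetry the centroid is at mid-height, ȳ = 60 mm.
Transfer each piece to the centroidal x-axis using Ī + A·d² with d = y − 60:
  web: d = 0 mm → contributes +2 016 000 mm⁴
  top flange (beyond web): d = 51 mm → contributes +5 960 304 mm⁴
  bottom flange (beyond web): d = -51 mm → contributes +5 960 304 mm⁴
Total I = 13 936 608 mm⁴.
For the y-axis: x̄ = 58.081 mm.
Repeating about the centroidal y-axis gives I_y = 12 035 703 mm⁴.
Polar second moment: J = I_x + I_y = 25 972 311 mm⁴.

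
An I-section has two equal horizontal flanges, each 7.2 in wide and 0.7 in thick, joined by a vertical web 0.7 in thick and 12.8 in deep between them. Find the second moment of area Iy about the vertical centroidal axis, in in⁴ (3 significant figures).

Iy ≈ 43.9 in⁴

Decompose the section into non-overlapping parts with the origin at the bottom-left of its bounding rectangle.
Bottom flange: 7.2 × 0.7, A = 5.04 in², x = 3.6 in, Ī = 21.773 in⁴.
Web: 0.7 × 12.8, A = 8.96 in², x = 3.6 in, Ī = 0.36587 in⁴.
Top flange: 7.2 × 0.7, A = 5.04 in², x = 3.6 in, Ī = 21.773 in⁴.
By symmetry the centroid is at mid-width, x̄ = 3.6 in.
All pieces are centred on the vertical centroidal axis, so I = ΣĪ = 43.911 in⁴.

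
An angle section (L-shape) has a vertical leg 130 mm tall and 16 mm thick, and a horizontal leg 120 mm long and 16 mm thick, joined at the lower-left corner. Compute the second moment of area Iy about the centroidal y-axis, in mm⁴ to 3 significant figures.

Iy ≈ 4.87 × 10⁶ mm⁴

Split into non-overlapping primitives; take the origin at the lower-left of the bounding box.
Vertical leg: 16 × 130, A = 2 080 mm², x = 8 mm, Ī = 44 373 mm⁴.
Horizontal leg (remainder): 104 × 16, A = 1 664 mm², x = 68 mm, Ī = 1 499 819 mm⁴.
Centroid: x̄ = ΣA·x / ΣA = 34.667 mm.
Transfer each piece to the centroidal y-axis using Ī + A·d² with d = x − 34.667:
  vertical leg: d = -26.667 mm → contributes +1 523 484 mm⁴
  horizontal leg (remainder): d = 33.333 mm → contributes +3 348 708 mm⁴
Total I = 4 872 192 mm⁴.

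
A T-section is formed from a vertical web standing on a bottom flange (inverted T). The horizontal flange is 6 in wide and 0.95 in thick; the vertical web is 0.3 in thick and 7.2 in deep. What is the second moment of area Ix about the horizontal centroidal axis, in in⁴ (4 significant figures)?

Break the section into simple shapes (no overlaps), measuring from the bottom-left corner of the bounding box.
Flange: 6 × 0.95, A = 5.7 in², y = 0.475 in, Ī = 0.428688 in⁴.
Web: 0.3 × 7.2, A = 2.16 in², y = 4.55 in, Ī = 9.3312 in⁴.
Centroid: ȳ = ΣA·y / ΣA = 1.59485 in.
Transfer each piece to the horizontal centroidal axis using Ī + A·d² with d = y − 1.59485:
  flange: d = -1.11985 in → contributes +7.57682 in⁴
  web: d = 2.95515 in → contributes +28.1943 in⁴
Total I = 35.7711 in⁴.

Ix ≈ 35.77 in⁴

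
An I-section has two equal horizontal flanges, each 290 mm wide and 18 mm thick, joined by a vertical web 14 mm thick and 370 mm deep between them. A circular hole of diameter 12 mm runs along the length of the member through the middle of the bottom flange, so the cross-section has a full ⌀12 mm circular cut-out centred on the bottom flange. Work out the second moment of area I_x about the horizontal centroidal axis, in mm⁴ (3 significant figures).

I_x ≈ 4.48 × 10⁸ mm⁴

Split into non-overlapping primitives; take the origin at the lower-left of the bounding box.
Bottom flange: 290 × 18, A = 5 220 mm², y = 9 mm, Ī = 140 940 mm⁴.
Web: 14 × 370, A = 5 180 mm², y = 203 mm, Ī = 59 095 167 mm⁴.
Top flange: 290 × 18, A = 5 220 mm², y = 397 mm, Ī = 140 940 mm⁴.
Hole (subtracted): ⌀12, A = 113.1 mm², y = 9 mm, Ī = 1017.9 mm⁴.
Centroid: ȳ = ΣA·y / ΣA = 204.41 mm.
Transfer each piece to the horizontal centroidal axis using Ī + A·d² with d = y − 204.41:
  bottom flange: d = -195.41 mm → contributes +199 477 014 mm⁴
  web: d = -1.4149 mm → contributes +59 105 537 mm⁴
  top flange: d = 192.59 mm → contributes +193 745 607 mm⁴
  hole: d = -195.41 mm → contributes −4 319 864 mm⁴
Total I = 448 008 293 mm⁴.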